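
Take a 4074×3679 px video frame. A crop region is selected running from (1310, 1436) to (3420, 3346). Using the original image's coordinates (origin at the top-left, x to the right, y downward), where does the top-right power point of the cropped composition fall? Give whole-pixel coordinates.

x = 2717 px, y = 2073 px

Crop width = 3420 − 1310 = 2110 px; one third is 703.33 px.
Crop height = 3346 − 1436 = 1910 px; one third is 636.67 px.
The top-right point is two-thirds across and one-third down within the crop:
x = 1310 + 2 × 703.33 ≈ 2717; y = 1436 + 1 × 636.67 ≈ 2073.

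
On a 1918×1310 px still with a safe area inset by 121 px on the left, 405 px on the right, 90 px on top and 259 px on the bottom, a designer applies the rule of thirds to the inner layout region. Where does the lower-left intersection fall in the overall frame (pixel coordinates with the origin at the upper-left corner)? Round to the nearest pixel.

Content width = 1918 − 121 − 405 = 1392 px; content height = 1310 − 90 − 259 = 961 px.
Lower-left is one-third across and two-thirds down within the inner layout region.
x = 121 + 1 × 1392/3 = 121 + 464.00 ≈ 585
y = 90 + 2 × 961/3 = 90 + 640.67 ≈ 731

x = 585 px, y = 731 px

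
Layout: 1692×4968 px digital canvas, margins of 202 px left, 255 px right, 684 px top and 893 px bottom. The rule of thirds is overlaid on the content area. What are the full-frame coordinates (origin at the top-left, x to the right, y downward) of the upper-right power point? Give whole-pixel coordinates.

Content width = 1692 − 202 − 255 = 1235 px; content height = 4968 − 684 − 893 = 3391 px.
Upper-right is two-thirds across and one-third down within the content area.
x = 202 + 2 × 1235/3 = 202 + 823.33 ≈ 1025
y = 684 + 1 × 3391/3 = 684 + 1130.33 ≈ 1814

(1025, 1814)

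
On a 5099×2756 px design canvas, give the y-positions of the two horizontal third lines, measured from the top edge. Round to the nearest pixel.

919 px and 1837 px

2756 / 3 = 918.67, so the horizontal lines sit at one and two thirds of 2756.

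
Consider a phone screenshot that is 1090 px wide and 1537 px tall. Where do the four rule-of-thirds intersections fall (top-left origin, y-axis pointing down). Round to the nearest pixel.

(363, 512), (727, 512), (363, 1025), (727, 1025)

One third of 1090 is 363.33; one third of 1537 is 512.33.
Vertical third lines at x = 363 and x = 727; horizontal third lines at y = 512 and y = 1025.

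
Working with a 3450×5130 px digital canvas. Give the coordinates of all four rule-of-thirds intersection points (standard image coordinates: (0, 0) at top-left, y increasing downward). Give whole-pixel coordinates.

One third of 3450 is 1150; one third of 5130 is 1710.
Vertical third lines at x = 1150 and x = 2300; horizontal third lines at y = 1710 and y = 3420.

(1150, 1710), (2300, 1710), (1150, 3420), (2300, 3420)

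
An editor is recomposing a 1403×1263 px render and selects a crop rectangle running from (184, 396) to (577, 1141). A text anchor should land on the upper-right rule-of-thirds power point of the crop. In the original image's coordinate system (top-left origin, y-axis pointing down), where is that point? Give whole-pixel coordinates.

Crop width = 577 − 184 = 393 px; one third is 131.00 px.
Crop height = 1141 − 396 = 745 px; one third is 248.33 px.
The upper-right point is two-thirds across and one-third down within the crop:
x = 184 + 2 × 131.00 ≈ 446; y = 396 + 1 × 248.33 ≈ 644.

x = 446 px, y = 644 px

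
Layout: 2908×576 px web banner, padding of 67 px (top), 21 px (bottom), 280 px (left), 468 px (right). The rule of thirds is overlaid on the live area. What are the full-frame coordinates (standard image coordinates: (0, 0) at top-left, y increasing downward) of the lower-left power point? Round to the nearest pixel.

x = 1000 px, y = 392 px

Content width = 2908 − 280 − 468 = 2160 px; content height = 576 − 67 − 21 = 488 px.
Lower-left is one-third across and two-thirds down within the live area.
x = 280 + 1 × 2160/3 = 280 + 720.00 ≈ 1000
y = 67 + 2 × 488/3 = 67 + 325.33 ≈ 392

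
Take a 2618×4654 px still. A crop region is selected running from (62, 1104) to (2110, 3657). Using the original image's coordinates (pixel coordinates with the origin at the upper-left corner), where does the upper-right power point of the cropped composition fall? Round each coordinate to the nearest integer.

x = 1427 px, y = 1955 px

Crop width = 2110 − 62 = 2048 px; one third is 682.67 px.
Crop height = 3657 − 1104 = 2553 px; one third is 851.00 px.
The upper-right point is two-thirds across and one-third down within the crop:
x = 62 + 2 × 682.67 ≈ 1427; y = 1104 + 1 × 851.00 ≈ 1955.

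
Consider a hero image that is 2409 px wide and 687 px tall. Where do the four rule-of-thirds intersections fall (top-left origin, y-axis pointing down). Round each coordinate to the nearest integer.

One third of 2409 is 803; one third of 687 is 229.
Vertical third lines at x = 803 and x = 1606; horizontal third lines at y = 229 and y = 458.

(803, 229), (1606, 229), (803, 458), (1606, 458)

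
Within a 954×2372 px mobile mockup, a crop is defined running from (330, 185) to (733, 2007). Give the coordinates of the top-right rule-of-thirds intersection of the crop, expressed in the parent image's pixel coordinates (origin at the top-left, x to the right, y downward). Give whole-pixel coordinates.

Crop width = 733 − 330 = 403 px; one third is 134.33 px.
Crop height = 2007 − 185 = 1822 px; one third is 607.33 px.
The top-right point is two-thirds across and one-third down within the crop:
x = 330 + 2 × 134.33 ≈ 599; y = 185 + 1 × 607.33 ≈ 792.

x = 599 px, y = 792 px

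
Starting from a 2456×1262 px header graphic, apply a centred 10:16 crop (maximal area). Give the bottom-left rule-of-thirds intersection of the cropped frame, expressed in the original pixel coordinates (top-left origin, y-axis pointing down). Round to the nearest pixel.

2456/1262 > 10/16, so the 10:16 crop keeps the full height 1262 and trims width to 1262 × 10/16 = 788.75 px.
Left offset = (2456 − 788.75)/2 = 833.62 px; top offset = 0.
Bottom-left is one-third across and two-thirds down within the crop:
x = 833.62 + 1 × 788.75/3 ≈ 1097; y = 0.00 + 2 × 1262.00/3 ≈ 841.

(1097, 841)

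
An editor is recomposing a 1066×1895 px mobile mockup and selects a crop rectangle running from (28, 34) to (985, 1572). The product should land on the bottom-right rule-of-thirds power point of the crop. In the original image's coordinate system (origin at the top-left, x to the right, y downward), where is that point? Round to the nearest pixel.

Crop width = 985 − 28 = 957 px; one third is 319.00 px.
Crop height = 1572 − 34 = 1538 px; one third is 512.67 px.
The bottom-right point is two-thirds across and two-thirds down within the crop:
x = 28 + 2 × 319.00 ≈ 666; y = 34 + 2 × 512.67 ≈ 1059.

x = 666 px, y = 1059 px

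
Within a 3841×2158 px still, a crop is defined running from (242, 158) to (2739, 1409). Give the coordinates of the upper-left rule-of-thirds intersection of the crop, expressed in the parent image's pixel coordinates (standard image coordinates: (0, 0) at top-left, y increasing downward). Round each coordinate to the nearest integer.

Crop width = 2739 − 242 = 2497 px; one third is 832.33 px.
Crop height = 1409 − 158 = 1251 px; one third is 417.00 px.
The upper-left point is one-third across and one-third down within the crop:
x = 242 + 1 × 832.33 ≈ 1074; y = 158 + 1 × 417.00 ≈ 575.

x = 1074 px, y = 575 px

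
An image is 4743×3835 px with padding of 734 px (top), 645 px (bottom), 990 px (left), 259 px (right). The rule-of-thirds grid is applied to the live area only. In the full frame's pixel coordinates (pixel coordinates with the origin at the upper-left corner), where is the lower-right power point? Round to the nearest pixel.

Content width = 4743 − 990 − 259 = 3494 px; content height = 3835 − 734 − 645 = 2456 px.
Lower-right is two-thirds across and two-thirds down within the live area.
x = 990 + 2 × 3494/3 = 990 + 2329.33 ≈ 3319
y = 734 + 2 × 2456/3 = 734 + 1637.33 ≈ 2371

(3319, 2371)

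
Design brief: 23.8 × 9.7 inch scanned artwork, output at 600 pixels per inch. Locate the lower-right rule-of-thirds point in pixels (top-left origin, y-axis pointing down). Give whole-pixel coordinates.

In pixels the canvas is 23.8 × 600 = 14280 wide and 9.7 × 600 = 5820 tall.
The lower-right point is two-thirds across and two-thirds down:
x = 2 × 14280/3 ≈ 9520; y = 2 × 5820/3 ≈ 3880.

x = 9520 px, y = 3880 px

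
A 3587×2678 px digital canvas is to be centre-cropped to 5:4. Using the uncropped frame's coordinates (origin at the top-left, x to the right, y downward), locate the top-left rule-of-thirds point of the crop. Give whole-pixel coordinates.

(1236, 893)

3587/2678 > 5/4, so the 5:4 crop keeps the full height 2678 and trims width to 2678 × 5/4 = 3347.50 px.
Left offset = (3587 − 3347.50)/2 = 119.75 px; top offset = 0.
Top-left is one-third across and one-third down within the crop:
x = 119.75 + 1 × 3347.50/3 ≈ 1236; y = 0.00 + 1 × 2678.00/3 ≈ 893.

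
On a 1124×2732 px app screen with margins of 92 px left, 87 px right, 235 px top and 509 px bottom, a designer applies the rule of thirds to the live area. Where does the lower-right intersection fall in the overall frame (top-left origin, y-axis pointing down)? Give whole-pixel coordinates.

(722, 1560)

Content width = 1124 − 92 − 87 = 945 px; content height = 2732 − 235 − 509 = 1988 px.
Lower-right is two-thirds across and two-thirds down within the live area.
x = 92 + 2 × 945/3 = 92 + 630.00 ≈ 722
y = 235 + 2 × 1988/3 = 235 + 1325.33 ≈ 1560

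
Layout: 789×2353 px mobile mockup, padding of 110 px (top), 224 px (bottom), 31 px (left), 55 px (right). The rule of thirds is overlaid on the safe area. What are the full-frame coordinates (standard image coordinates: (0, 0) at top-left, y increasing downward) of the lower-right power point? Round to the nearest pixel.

Content width = 789 − 31 − 55 = 703 px; content height = 2353 − 110 − 224 = 2019 px.
Lower-right is two-thirds across and two-thirds down within the safe area.
x = 31 + 2 × 703/3 = 31 + 468.67 ≈ 500
y = 110 + 2 × 2019/3 = 110 + 1346.00 ≈ 1456

x = 500 px, y = 1456 px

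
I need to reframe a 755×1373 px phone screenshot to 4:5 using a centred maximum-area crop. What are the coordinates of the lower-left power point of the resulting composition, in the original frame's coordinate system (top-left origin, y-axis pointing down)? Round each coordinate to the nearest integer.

755/1373 < 4/5, so the 4:5 crop keeps the full width 755 and trims height to 755 × 5/4 = 943.75 px.
Top offset = (1373 − 943.75)/2 = 214.62 px; left offset = 0.
Lower-left is one-third across and two-thirds down within the crop:
x = 0.00 + 1 × 755.00/3 ≈ 252; y = 214.62 + 2 × 943.75/3 ≈ 844.

x = 252 px, y = 844 px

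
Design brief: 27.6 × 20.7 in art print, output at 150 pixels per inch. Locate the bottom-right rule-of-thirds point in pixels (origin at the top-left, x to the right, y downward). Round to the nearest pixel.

x = 2760 px, y = 2070 px

In pixels the canvas is 27.6 × 150 = 4140 wide and 20.7 × 150 = 3105 tall.
The bottom-right point is two-thirds across and two-thirds down:
x = 2 × 4140/3 ≈ 2760; y = 2 × 3105/3 ≈ 2070.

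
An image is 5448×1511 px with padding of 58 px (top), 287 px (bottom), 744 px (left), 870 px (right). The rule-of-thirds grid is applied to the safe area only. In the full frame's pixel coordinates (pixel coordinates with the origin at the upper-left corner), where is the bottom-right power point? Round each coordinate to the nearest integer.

Content width = 5448 − 744 − 870 = 3834 px; content height = 1511 − 58 − 287 = 1166 px.
Bottom-right is two-thirds across and two-thirds down within the safe area.
x = 744 + 2 × 3834/3 = 744 + 2556.00 ≈ 3300
y = 58 + 2 × 1166/3 = 58 + 777.33 ≈ 835

x = 3300 px, y = 835 px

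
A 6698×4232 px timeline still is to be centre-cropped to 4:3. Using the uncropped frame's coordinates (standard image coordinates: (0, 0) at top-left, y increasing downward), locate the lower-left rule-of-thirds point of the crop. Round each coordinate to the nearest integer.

6698/4232 > 4/3, so the 4:3 crop keeps the full height 4232 and trims width to 4232 × 4/3 = 5642.67 px.
Left offset = (6698 − 5642.67)/2 = 527.67 px; top offset = 0.
Lower-left is one-third across and two-thirds down within the crop:
x = 527.67 + 1 × 5642.67/3 ≈ 2409; y = 0.00 + 2 × 4232.00/3 ≈ 2821.

x = 2409 px, y = 2821 px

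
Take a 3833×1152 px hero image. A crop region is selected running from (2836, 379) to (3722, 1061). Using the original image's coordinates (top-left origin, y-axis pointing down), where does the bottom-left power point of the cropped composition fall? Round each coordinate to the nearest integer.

(3131, 834)

Crop width = 3722 − 2836 = 886 px; one third is 295.33 px.
Crop height = 1061 − 379 = 682 px; one third is 227.33 px.
The bottom-left point is one-third across and two-thirds down within the crop:
x = 2836 + 1 × 295.33 ≈ 3131; y = 379 + 2 × 227.33 ≈ 834.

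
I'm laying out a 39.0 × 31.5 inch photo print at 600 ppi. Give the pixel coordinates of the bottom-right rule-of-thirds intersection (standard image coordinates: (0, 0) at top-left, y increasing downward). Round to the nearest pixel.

In pixels the canvas is 39.0 × 600 = 23400 wide and 31.5 × 600 = 18900 tall.
The bottom-right point is two-thirds across and two-thirds down:
x = 2 × 23400/3 ≈ 15600; y = 2 × 18900/3 ≈ 12600.

x = 15600 px, y = 12600 px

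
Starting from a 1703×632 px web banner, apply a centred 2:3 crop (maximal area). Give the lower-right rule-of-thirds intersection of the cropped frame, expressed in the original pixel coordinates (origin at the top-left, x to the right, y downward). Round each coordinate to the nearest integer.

1703/632 > 2/3, so the 2:3 crop keeps the full height 632 and trims width to 632 × 2/3 = 421.33 px.
Left offset = (1703 − 421.33)/2 = 640.83 px; top offset = 0.
Lower-right is two-thirds across and two-thirds down within the crop:
x = 640.83 + 2 × 421.33/3 ≈ 922; y = 0.00 + 2 × 632.00/3 ≈ 421.

x = 922 px, y = 421 px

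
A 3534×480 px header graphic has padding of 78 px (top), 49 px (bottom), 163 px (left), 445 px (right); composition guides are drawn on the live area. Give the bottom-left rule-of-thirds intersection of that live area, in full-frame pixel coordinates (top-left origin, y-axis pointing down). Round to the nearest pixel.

Content width = 3534 − 163 − 445 = 2926 px; content height = 480 − 78 − 49 = 353 px.
Bottom-left is one-third across and two-thirds down within the live area.
x = 163 + 1 × 2926/3 = 163 + 975.33 ≈ 1138
y = 78 + 2 × 353/3 = 78 + 235.33 ≈ 313

x = 1138 px, y = 313 px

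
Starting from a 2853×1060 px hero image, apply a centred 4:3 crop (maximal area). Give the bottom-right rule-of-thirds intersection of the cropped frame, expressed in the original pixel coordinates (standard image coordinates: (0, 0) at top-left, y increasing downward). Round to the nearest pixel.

2853/1060 > 4/3, so the 4:3 crop keeps the full height 1060 and trims width to 1060 × 4/3 = 1413.33 px.
Left offset = (2853 − 1413.33)/2 = 719.83 px; top offset = 0.
Bottom-right is two-thirds across and two-thirds down within the crop:
x = 719.83 + 2 × 1413.33/3 ≈ 1662; y = 0.00 + 2 × 1060.00/3 ≈ 707.

x = 1662 px, y = 707 px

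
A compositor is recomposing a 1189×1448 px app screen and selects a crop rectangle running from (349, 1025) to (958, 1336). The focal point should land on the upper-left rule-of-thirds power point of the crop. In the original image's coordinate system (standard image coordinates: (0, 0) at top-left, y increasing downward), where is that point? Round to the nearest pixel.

(552, 1129)

Crop width = 958 − 349 = 609 px; one third is 203.00 px.
Crop height = 1336 − 1025 = 311 px; one third is 103.67 px.
The upper-left point is one-third across and one-third down within the crop:
x = 349 + 1 × 203.00 ≈ 552; y = 1025 + 1 × 103.67 ≈ 1129.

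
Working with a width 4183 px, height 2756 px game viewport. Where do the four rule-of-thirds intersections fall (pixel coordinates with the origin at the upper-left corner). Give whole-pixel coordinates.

One third of 4183 is 1394.33; one third of 2756 is 918.67.
Vertical third lines at x = 1394 and x = 2789; horizontal third lines at y = 919 and y = 1837.

(1394, 919), (2789, 919), (1394, 1837), (2789, 1837)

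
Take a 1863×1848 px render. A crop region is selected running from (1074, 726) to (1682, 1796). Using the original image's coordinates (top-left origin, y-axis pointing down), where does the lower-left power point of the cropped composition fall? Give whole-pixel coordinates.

(1277, 1439)

Crop width = 1682 − 1074 = 608 px; one third is 202.67 px.
Crop height = 1796 − 726 = 1070 px; one third is 356.67 px.
The lower-left point is one-third across and two-thirds down within the crop:
x = 1074 + 1 × 202.67 ≈ 1277; y = 726 + 2 × 356.67 ≈ 1439.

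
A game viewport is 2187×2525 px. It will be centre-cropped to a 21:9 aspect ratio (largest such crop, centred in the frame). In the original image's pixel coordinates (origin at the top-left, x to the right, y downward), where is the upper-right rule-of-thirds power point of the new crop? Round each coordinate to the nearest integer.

2187/2525 < 21/9, so the 21:9 crop keeps the full width 2187 and trims height to 2187 × 9/21 = 937.29 px.
Top offset = (2525 − 937.29)/2 = 793.86 px; left offset = 0.
Upper-right is two-thirds across and one-third down within the crop:
x = 0.00 + 2 × 2187.00/3 ≈ 1458; y = 793.86 + 1 × 937.29/3 ≈ 1106.

(1458, 1106)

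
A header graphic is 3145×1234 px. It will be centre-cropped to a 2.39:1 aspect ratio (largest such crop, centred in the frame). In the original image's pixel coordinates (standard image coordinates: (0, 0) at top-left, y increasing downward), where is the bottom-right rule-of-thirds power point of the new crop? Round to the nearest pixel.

3145/1234 > 2.39/1, so the 2.39:1 crop keeps the full height 1234 and trims width to 1234 × 2.39/1 = 2949.26 px.
Left offset = (3145 − 2949.26)/2 = 97.87 px; top offset = 0.
Bottom-right is two-thirds across and two-thirds down within the crop:
x = 97.87 + 2 × 2949.26/3 ≈ 2064; y = 0.00 + 2 × 1234.00/3 ≈ 823.

(2064, 823)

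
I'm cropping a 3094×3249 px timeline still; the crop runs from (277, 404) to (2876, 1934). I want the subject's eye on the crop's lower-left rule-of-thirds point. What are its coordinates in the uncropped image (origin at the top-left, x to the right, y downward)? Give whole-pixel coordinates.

Crop width = 2876 − 277 = 2599 px; one third is 866.33 px.
Crop height = 1934 − 404 = 1530 px; one third is 510.00 px.
The lower-left point is one-third across and two-thirds down within the crop:
x = 277 + 1 × 866.33 ≈ 1143; y = 404 + 2 × 510.00 ≈ 1424.

x = 1143 px, y = 1424 px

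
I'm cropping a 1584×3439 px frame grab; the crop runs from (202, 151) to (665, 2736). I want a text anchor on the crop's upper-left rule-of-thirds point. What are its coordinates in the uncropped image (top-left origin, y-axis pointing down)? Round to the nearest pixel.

Crop width = 665 − 202 = 463 px; one third is 154.33 px.
Crop height = 2736 − 151 = 2585 px; one third is 861.67 px.
The upper-left point is one-third across and one-third down within the crop:
x = 202 + 1 × 154.33 ≈ 356; y = 151 + 1 × 861.67 ≈ 1013.

(356, 1013)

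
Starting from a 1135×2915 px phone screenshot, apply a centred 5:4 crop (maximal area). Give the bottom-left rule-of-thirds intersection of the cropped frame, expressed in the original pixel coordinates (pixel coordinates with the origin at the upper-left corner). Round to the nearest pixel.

1135/2915 < 5/4, so the 5:4 crop keeps the full width 1135 and trims height to 1135 × 4/5 = 908.00 px.
Top offset = (2915 − 908.00)/2 = 1003.50 px; left offset = 0.
Bottom-left is one-third across and two-thirds down within the crop:
x = 0.00 + 1 × 1135.00/3 ≈ 378; y = 1003.50 + 2 × 908.00/3 ≈ 1609.

x = 378 px, y = 1609 px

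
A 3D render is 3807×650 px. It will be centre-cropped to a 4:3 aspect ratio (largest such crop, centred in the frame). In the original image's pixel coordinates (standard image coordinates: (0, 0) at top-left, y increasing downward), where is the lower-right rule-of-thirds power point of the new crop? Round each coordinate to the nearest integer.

(2048, 433)

3807/650 > 4/3, so the 4:3 crop keeps the full height 650 and trims width to 650 × 4/3 = 866.67 px.
Left offset = (3807 − 866.67)/2 = 1470.17 px; top offset = 0.
Lower-right is two-thirds across and two-thirds down within the crop:
x = 1470.17 + 2 × 866.67/3 ≈ 2048; y = 0.00 + 2 × 650.00/3 ≈ 433.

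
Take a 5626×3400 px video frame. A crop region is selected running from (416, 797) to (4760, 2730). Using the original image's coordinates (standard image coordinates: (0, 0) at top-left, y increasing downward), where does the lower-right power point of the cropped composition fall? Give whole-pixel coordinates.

(3312, 2086)

Crop width = 4760 − 416 = 4344 px; one third is 1448.00 px.
Crop height = 2730 − 797 = 1933 px; one third is 644.33 px.
The lower-right point is two-thirds across and two-thirds down within the crop:
x = 416 + 2 × 1448.00 ≈ 3312; y = 797 + 2 × 644.33 ≈ 2086.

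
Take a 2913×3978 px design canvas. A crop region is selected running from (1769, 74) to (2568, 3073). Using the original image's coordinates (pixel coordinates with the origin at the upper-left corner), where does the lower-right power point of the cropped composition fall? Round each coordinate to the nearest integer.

(2302, 2073)

Crop width = 2568 − 1769 = 799 px; one third is 266.33 px.
Crop height = 3073 − 74 = 2999 px; one third is 999.67 px.
The lower-right point is two-thirds across and two-thirds down within the crop:
x = 1769 + 2 × 266.33 ≈ 2302; y = 74 + 2 × 999.67 ≈ 2073.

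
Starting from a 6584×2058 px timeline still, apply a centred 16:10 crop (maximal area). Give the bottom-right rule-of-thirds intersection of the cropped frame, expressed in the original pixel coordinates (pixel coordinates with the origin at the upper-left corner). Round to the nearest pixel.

6584/2058 > 16/10, so the 16:10 crop keeps the full height 2058 and trims width to 2058 × 16/10 = 3292.80 px.
Left offset = (6584 − 3292.80)/2 = 1645.60 px; top offset = 0.
Bottom-right is two-thirds across and two-thirds down within the crop:
x = 1645.60 + 2 × 3292.80/3 ≈ 3841; y = 0.00 + 2 × 2058.00/3 ≈ 1372.

x = 3841 px, y = 1372 px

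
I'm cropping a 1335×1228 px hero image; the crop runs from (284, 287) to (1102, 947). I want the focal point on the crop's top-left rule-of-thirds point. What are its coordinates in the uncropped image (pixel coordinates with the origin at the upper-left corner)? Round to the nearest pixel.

Crop width = 1102 − 284 = 818 px; one third is 272.67 px.
Crop height = 947 − 287 = 660 px; one third is 220.00 px.
The top-left point is one-third across and one-third down within the crop:
x = 284 + 1 × 272.67 ≈ 557; y = 287 + 1 × 220.00 ≈ 507.

x = 557 px, y = 507 px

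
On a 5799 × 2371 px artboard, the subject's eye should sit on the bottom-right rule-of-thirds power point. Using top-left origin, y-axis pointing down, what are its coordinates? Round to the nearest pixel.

The bottom-right point sits two-thirds of the way across and two-thirds of the way down.
x = 2 × 5799/3 ≈ 3866; y = 2 × 2371/3 ≈ 1581.

(3866, 1581)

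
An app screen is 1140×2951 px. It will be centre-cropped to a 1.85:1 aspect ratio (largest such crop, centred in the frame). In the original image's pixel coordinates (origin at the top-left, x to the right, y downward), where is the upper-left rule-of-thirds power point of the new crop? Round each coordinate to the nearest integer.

x = 380 px, y = 1373 px

1140/2951 < 1.85/1, so the 1.85:1 crop keeps the full width 1140 and trims height to 1140 × 1/1.85 = 616.22 px.
Top offset = (2951 − 616.22)/2 = 1167.39 px; left offset = 0.
Upper-left is one-third across and one-third down within the crop:
x = 0.00 + 1 × 1140.00/3 ≈ 380; y = 1167.39 + 1 × 616.22/3 ≈ 1373.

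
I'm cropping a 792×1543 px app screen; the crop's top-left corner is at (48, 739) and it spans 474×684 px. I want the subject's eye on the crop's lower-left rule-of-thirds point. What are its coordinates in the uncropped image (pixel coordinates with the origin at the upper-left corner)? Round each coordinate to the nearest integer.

(206, 1195)

One third of the crop width 474 is 158.00 px.
One third of the crop height 684 is 228.00 px.
The lower-left point is one-third across and two-thirds down within the crop:
x = 48 + 1 × 158.00 ≈ 206; y = 739 + 2 × 228.00 ≈ 1195.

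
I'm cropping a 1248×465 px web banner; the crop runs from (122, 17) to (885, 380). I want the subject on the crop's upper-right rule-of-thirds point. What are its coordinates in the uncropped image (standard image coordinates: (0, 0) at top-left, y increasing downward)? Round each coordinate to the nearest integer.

x = 631 px, y = 138 px

Crop width = 885 − 122 = 763 px; one third is 254.33 px.
Crop height = 380 − 17 = 363 px; one third is 121.00 px.
The upper-right point is two-thirds across and one-third down within the crop:
x = 122 + 2 × 254.33 ≈ 631; y = 17 + 1 × 121.00 ≈ 138.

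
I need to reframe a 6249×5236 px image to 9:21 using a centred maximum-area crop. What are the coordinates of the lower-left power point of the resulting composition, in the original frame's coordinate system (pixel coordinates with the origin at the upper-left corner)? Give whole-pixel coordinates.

6249/5236 > 9/21, so the 9:21 crop keeps the full height 5236 and trims width to 5236 × 9/21 = 2244.00 px.
Left offset = (6249 − 2244.00)/2 = 2002.50 px; top offset = 0.
Lower-left is one-third across and two-thirds down within the crop:
x = 2002.50 + 1 × 2244.00/3 ≈ 2751; y = 0.00 + 2 × 5236.00/3 ≈ 3491.

x = 2751 px, y = 3491 px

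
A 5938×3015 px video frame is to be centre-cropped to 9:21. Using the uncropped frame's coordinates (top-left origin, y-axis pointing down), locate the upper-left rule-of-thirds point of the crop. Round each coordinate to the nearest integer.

5938/3015 > 9/21, so the 9:21 crop keeps the full height 3015 and trims width to 3015 × 9/21 = 1292.14 px.
Left offset = (5938 − 1292.14)/2 = 2322.93 px; top offset = 0.
Upper-left is one-third across and one-third down within the crop:
x = 2322.93 + 1 × 1292.14/3 ≈ 2754; y = 0.00 + 1 × 3015.00/3 ≈ 1005.

(2754, 1005)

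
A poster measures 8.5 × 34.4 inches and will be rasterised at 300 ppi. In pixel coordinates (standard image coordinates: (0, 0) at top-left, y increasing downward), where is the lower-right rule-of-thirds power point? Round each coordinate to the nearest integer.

In pixels the canvas is 8.5 × 300 = 2550 wide and 34.4 × 300 = 10320 tall.
The lower-right point is two-thirds across and two-thirds down:
x = 2 × 2550/3 ≈ 1700; y = 2 × 10320/3 ≈ 6880.

x = 1700 px, y = 6880 px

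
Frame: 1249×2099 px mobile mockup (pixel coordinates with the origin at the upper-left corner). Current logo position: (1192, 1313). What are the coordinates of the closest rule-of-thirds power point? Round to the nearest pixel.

Third lines: x ∈ {416, 833}, y ∈ {700, 1399}.
1192 is closer to x = 833; 1313 is closer to y = 1399.
So the nearest intersection is the lower-right power point.

(833, 1399)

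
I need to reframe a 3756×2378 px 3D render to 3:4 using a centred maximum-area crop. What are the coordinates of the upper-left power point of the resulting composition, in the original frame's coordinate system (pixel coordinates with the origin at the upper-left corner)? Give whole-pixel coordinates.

x = 1581 px, y = 793 px

3756/2378 > 3/4, so the 3:4 crop keeps the full height 2378 and trims width to 2378 × 3/4 = 1783.50 px.
Left offset = (3756 − 1783.50)/2 = 986.25 px; top offset = 0.
Upper-left is one-third across and one-third down within the crop:
x = 986.25 + 1 × 1783.50/3 ≈ 1581; y = 0.00 + 1 × 2378.00/3 ≈ 793.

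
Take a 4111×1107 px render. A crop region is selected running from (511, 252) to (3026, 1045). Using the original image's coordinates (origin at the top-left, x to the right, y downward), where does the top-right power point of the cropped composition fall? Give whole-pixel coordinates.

Crop width = 3026 − 511 = 2515 px; one third is 838.33 px.
Crop height = 1045 − 252 = 793 px; one third is 264.33 px.
The top-right point is two-thirds across and one-third down within the crop:
x = 511 + 2 × 838.33 ≈ 2188; y = 252 + 1 × 264.33 ≈ 516.

(2188, 516)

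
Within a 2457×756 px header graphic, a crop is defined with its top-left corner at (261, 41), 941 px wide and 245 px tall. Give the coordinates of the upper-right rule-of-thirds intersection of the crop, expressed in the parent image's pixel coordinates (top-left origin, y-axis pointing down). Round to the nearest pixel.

One third of the crop width 941 is 313.67 px.
One third of the crop height 245 is 81.67 px.
The upper-right point is two-thirds across and one-third down within the crop:
x = 261 + 2 × 313.67 ≈ 888; y = 41 + 1 × 81.67 ≈ 123.

x = 888 px, y = 123 px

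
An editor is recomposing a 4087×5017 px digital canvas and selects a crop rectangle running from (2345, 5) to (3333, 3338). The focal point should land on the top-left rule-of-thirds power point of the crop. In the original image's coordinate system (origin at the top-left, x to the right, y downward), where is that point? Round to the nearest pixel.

Crop width = 3333 − 2345 = 988 px; one third is 329.33 px.
Crop height = 3338 − 5 = 3333 px; one third is 1111.00 px.
The top-left point is one-third across and one-third down within the crop:
x = 2345 + 1 × 329.33 ≈ 2674; y = 5 + 1 × 1111.00 ≈ 1116.

(2674, 1116)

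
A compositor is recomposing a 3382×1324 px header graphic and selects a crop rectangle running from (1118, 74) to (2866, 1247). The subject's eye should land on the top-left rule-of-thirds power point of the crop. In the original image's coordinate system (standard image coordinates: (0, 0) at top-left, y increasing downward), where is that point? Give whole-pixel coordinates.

Crop width = 2866 − 1118 = 1748 px; one third is 582.67 px.
Crop height = 1247 − 74 = 1173 px; one third is 391.00 px.
The top-left point is one-third across and one-third down within the crop:
x = 1118 + 1 × 582.67 ≈ 1701; y = 74 + 1 × 391.00 ≈ 465.

(1701, 465)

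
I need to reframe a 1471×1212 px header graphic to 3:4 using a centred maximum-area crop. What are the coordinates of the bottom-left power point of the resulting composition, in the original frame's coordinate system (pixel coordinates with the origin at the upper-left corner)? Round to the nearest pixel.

1471/1212 > 3/4, so the 3:4 crop keeps the full height 1212 and trims width to 1212 × 3/4 = 909.00 px.
Left offset = (1471 − 909.00)/2 = 281.00 px; top offset = 0.
Bottom-left is one-third across and two-thirds down within the crop:
x = 281.00 + 1 × 909.00/3 ≈ 584; y = 0.00 + 2 × 1212.00/3 ≈ 808.

x = 584 px, y = 808 px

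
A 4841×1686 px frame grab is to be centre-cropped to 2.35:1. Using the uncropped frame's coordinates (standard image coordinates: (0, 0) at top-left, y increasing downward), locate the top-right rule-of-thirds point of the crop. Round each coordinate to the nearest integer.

x = 3081 px, y = 562 px

4841/1686 > 2.35/1, so the 2.35:1 crop keeps the full height 1686 and trims width to 1686 × 2.35/1 = 3962.10 px.
Left offset = (4841 − 3962.10)/2 = 439.45 px; top offset = 0.
Top-right is two-thirds across and one-third down within the crop:
x = 439.45 + 2 × 3962.10/3 ≈ 3081; y = 0.00 + 1 × 1686.00/3 ≈ 562.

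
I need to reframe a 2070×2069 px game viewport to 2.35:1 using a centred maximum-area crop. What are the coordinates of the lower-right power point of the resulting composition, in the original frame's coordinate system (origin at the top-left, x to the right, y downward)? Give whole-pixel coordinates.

(1380, 1181)

2070/2069 < 2.35/1, so the 2.35:1 crop keeps the full width 2070 and trims height to 2070 × 1/2.35 = 880.85 px.
Top offset = (2069 − 880.85)/2 = 594.07 px; left offset = 0.
Lower-right is two-thirds across and two-thirds down within the crop:
x = 0.00 + 2 × 2070.00/3 ≈ 1380; y = 594.07 + 2 × 880.85/3 ≈ 1181.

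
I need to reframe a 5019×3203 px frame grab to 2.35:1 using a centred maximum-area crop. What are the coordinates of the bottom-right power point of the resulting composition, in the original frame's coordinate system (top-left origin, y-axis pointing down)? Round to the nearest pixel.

(3346, 1957)

5019/3203 < 2.35/1, so the 2.35:1 crop keeps the full width 5019 and trims height to 5019 × 1/2.35 = 2135.74 px.
Top offset = (3203 − 2135.74)/2 = 533.63 px; left offset = 0.
Bottom-right is two-thirds across and two-thirds down within the crop:
x = 0.00 + 2 × 5019.00/3 ≈ 3346; y = 533.63 + 2 × 2135.74/3 ≈ 1957.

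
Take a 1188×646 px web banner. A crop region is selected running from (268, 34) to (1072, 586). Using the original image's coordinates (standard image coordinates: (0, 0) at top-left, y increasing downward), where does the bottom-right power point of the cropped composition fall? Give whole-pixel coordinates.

Crop width = 1072 − 268 = 804 px; one third is 268.00 px.
Crop height = 586 − 34 = 552 px; one third is 184.00 px.
The bottom-right point is two-thirds across and two-thirds down within the crop:
x = 268 + 2 × 268.00 ≈ 804; y = 34 + 2 × 184.00 ≈ 402.

(804, 402)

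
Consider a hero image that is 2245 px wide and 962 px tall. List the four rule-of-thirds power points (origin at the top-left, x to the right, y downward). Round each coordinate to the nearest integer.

One third of 2245 is 748.33; one third of 962 is 320.67.
Vertical third lines at x = 748 and x = 1497; horizontal third lines at y = 321 and y = 641.

(748, 321), (1497, 321), (748, 641), (1497, 641)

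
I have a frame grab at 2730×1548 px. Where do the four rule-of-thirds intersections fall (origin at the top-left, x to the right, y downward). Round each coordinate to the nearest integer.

One third of 2730 is 910; one third of 1548 is 516.
Vertical third lines at x = 910 and x = 1820; horizontal third lines at y = 516 and y = 1032.

(910, 516), (1820, 516), (910, 1032), (1820, 1032)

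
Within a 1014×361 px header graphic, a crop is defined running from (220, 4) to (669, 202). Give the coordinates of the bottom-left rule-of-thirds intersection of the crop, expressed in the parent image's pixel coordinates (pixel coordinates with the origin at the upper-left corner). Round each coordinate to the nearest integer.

Crop width = 669 − 220 = 449 px; one third is 149.67 px.
Crop height = 202 − 4 = 198 px; one third is 66.00 px.
The bottom-left point is one-third across and two-thirds down within the crop:
x = 220 + 1 × 149.67 ≈ 370; y = 4 + 2 × 66.00 ≈ 136.

(370, 136)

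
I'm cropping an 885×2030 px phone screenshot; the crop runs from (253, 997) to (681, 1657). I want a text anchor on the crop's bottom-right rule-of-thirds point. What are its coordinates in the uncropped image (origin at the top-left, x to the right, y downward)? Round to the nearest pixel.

(538, 1437)

Crop width = 681 − 253 = 428 px; one third is 142.67 px.
Crop height = 1657 − 997 = 660 px; one third is 220.00 px.
The bottom-right point is two-thirds across and two-thirds down within the crop:
x = 253 + 2 × 142.67 ≈ 538; y = 997 + 2 × 220.00 ≈ 1437.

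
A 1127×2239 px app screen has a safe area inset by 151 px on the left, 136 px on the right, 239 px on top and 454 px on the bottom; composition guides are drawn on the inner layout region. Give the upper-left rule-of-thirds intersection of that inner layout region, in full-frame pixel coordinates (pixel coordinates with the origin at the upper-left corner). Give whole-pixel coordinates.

(431, 754)

Content width = 1127 − 151 − 136 = 840 px; content height = 2239 − 239 − 454 = 1546 px.
Upper-left is one-third across and one-third down within the inner layout region.
x = 151 + 1 × 840/3 = 151 + 280.00 ≈ 431
y = 239 + 1 × 1546/3 = 239 + 515.33 ≈ 754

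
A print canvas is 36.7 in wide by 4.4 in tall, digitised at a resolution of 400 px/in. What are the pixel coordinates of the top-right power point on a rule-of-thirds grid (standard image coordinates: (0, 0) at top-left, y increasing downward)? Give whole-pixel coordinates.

x = 9787 px, y = 587 px

In pixels the canvas is 36.7 × 400 = 14680 wide and 4.4 × 400 = 1760 tall.
The top-right point is two-thirds across and one-third down:
x = 2 × 14680/3 ≈ 9787; y = 1 × 1760/3 ≈ 587.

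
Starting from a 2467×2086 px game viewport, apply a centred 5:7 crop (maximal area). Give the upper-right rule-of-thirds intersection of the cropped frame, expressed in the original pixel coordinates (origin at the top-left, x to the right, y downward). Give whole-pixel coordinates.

x = 1482 px, y = 695 px

2467/2086 > 5/7, so the 5:7 crop keeps the full height 2086 and trims width to 2086 × 5/7 = 1490.00 px.
Left offset = (2467 − 1490.00)/2 = 488.50 px; top offset = 0.
Upper-right is two-thirds across and one-third down within the crop:
x = 488.50 + 2 × 1490.00/3 ≈ 1482; y = 0.00 + 1 × 2086.00/3 ≈ 695.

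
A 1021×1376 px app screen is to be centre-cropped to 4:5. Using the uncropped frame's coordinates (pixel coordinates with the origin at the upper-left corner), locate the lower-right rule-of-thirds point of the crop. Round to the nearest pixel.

1021/1376 < 4/5, so the 4:5 crop keeps the full width 1021 and trims height to 1021 × 5/4 = 1276.25 px.
Top offset = (1376 − 1276.25)/2 = 49.88 px; left offset = 0.
Lower-right is two-thirds across and two-thirds down within the crop:
x = 0.00 + 2 × 1021.00/3 ≈ 681; y = 49.88 + 2 × 1276.25/3 ≈ 901.

x = 681 px, y = 901 px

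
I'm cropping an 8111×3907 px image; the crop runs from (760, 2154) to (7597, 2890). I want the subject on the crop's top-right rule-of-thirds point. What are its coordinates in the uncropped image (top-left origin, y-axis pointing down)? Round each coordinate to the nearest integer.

x = 5318 px, y = 2399 px

Crop width = 7597 − 760 = 6837 px; one third is 2279.00 px.
Crop height = 2890 − 2154 = 736 px; one third is 245.33 px.
The top-right point is two-thirds across and one-third down within the crop:
x = 760 + 2 × 2279.00 ≈ 5318; y = 2154 + 1 × 245.33 ≈ 2399.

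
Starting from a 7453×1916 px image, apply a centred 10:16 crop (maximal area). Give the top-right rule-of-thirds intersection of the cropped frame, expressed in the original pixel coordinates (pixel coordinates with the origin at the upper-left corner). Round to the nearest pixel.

7453/1916 > 10/16, so the 10:16 crop keeps the full height 1916 and trims width to 1916 × 10/16 = 1197.50 px.
Left offset = (7453 − 1197.50)/2 = 3127.75 px; top offset = 0.
Top-right is two-thirds across and one-third down within the crop:
x = 3127.75 + 2 × 1197.50/3 ≈ 3926; y = 0.00 + 1 × 1916.00/3 ≈ 639.

(3926, 639)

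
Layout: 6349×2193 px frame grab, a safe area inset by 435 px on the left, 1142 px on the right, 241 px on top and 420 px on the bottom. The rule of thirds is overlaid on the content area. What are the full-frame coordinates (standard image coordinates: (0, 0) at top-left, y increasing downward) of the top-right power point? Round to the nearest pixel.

Content width = 6349 − 435 − 1142 = 4772 px; content height = 2193 − 241 − 420 = 1532 px.
Top-right is two-thirds across and one-third down within the content area.
x = 435 + 2 × 4772/3 = 435 + 3181.33 ≈ 3616
y = 241 + 1 × 1532/3 = 241 + 510.67 ≈ 752

(3616, 752)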